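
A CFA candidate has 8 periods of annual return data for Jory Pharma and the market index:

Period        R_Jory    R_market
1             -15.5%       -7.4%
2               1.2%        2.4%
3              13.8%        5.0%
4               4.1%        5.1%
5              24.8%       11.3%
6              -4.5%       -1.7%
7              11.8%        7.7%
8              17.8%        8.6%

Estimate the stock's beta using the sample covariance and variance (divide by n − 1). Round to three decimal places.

Mean R_i = (-15.5 + 1.2 + 13.8 + 4.1 + 24.8 − 4.5 + 11.8 + 17.8) / 8 = 6.6875%
Mean R_m = (-7.4 + 2.4 + 5.0 + 5.1 + 11.3 − 1.7 + 7.7 + 8.6) / 8 = 3.8750%
Σ(R_i − R̄_i)(R_m − R̄_m) = 532.0075  ⇒  Cov = 532.0075 / 7 = 76.0011
Σ(R_m − R̄_m)² = 255.2350  ⇒  Var(R_m) = 255.2350 / 7 = 36.4621
β = Cov / Var(R_m) = 76.0011 / 36.4621 = 2.0844

2.084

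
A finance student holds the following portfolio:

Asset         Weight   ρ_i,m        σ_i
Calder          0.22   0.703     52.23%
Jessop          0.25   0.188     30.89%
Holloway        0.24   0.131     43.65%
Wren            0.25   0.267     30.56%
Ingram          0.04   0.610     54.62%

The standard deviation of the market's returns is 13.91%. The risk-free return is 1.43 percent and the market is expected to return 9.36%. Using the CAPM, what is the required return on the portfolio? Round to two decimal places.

9.57%

β_Calder = 0.703 × 52.23% / 13.91% = 2.6397
β_Jessop = 0.188 × 30.89% / 13.91% = 0.4175
β_Holloway = 0.131 × 43.65% / 13.91% = 0.4111
β_Wren = 0.267 × 30.56% / 13.91% = 0.5866
β_Ingram = 0.610 × 54.62% / 13.91% = 2.3953
β_P = Σ w_i β_i = 0.22×2.6397 + 0.25×0.4175 + 0.24×0.4111 + 0.25×0.5866 + 0.04×2.3953 = 1.0262
MRP = 9.36% − 1.43% = 7.93%
E(R_P) = R_f + β_P × MRP = 1.43% + 1.0262 × 7.93% = 9.57%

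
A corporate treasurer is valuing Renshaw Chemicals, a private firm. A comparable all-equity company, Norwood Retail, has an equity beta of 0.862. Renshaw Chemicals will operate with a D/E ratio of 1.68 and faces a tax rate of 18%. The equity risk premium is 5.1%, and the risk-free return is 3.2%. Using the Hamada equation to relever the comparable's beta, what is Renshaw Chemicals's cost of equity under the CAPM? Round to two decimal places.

β_L = β_U × [1 + (1 − t)(D/E)] = 0.862 × [1 + (1 − 0.18) × 1.68]
    = 0.862 × [1 + 0.82 × 1.68] = 0.862 × 2.3776 = 2.0495
E(R) = R_f + β_L × MRP = 3.2% + 2.0495 × 5.1% = 13.65%

13.65%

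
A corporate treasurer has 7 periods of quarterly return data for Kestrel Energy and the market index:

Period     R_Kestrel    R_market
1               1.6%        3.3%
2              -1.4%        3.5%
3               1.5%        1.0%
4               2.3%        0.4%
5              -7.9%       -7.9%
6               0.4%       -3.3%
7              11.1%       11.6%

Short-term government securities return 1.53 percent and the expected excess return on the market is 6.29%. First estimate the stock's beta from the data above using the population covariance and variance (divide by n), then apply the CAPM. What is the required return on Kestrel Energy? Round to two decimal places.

6.73%

Mean R_i = (1.6 − 1.4 + 1.5 + 2.3 − 7.9 + 0.4 + 11.1) / 7 = 1.0857%
Mean R_m = (3.3 + 3.5 + 1.0 + 0.4 − 7.9 − 3.3 + 11.6) / 7 = 1.2286%
Σ(R_i − R̄_i)(R_m − R̄_m) = 183.3129  ⇒  Cov = 183.3129 / 7 = 26.1876
Σ(R_m − R̄_m)² = 221.5943  ⇒  Var(R_m) = 221.5943 / 7 = 31.6563
β = Cov / Var(R_m) = 26.1876 / 31.6563 = 0.8272
E(R) = R_f + β × MRP = 1.53% + 0.8272 × 6.29% = 6.73%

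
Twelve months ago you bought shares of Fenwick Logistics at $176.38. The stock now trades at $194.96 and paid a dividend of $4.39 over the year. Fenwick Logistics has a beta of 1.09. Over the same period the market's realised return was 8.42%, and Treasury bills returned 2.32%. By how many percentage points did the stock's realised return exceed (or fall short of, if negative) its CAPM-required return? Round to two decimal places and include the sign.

Realised HPR = (P1 + D1 − P0) / P0 = (194.96 + 4.39 − 176.38) / 176.38 = 22.97 / 176.38 = 13.0230%
MRP = 8.42% − 2.32% = 6.10%
CAPM required = R_f + β·MRP = 2.32% + 1.09 × 6.10% = 8.9690%
α = realised − required = 13.0230% − 8.9690% = +4.05%

+4.05%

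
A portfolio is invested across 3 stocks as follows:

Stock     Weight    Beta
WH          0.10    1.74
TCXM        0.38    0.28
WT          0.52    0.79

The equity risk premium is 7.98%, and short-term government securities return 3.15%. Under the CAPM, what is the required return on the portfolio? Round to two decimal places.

8.67%

β_P = Σ w_i β_i = 0.10×1.74 + 0.38×0.28 + 0.52×0.79 = 0.6912
E(R_P) = R_f + β_P × MRP = 3.15% + 0.6912 × 7.98% = 8.67%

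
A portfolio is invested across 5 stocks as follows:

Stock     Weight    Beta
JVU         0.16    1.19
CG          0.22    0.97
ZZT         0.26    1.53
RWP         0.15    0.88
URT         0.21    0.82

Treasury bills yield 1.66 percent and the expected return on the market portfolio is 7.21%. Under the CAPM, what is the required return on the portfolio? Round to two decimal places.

β_P = Σ w_i β_i = 0.16×1.19 + 0.22×0.97 + 0.26×1.53 + 0.15×0.88 + 0.21×0.82 = 1.1058
MRP = 7.21% − 1.66% = 5.55%
E(R_P) = R_f + β_P × MRP = 1.66% + 1.1058 × 5.55% = 7.80%

7.80%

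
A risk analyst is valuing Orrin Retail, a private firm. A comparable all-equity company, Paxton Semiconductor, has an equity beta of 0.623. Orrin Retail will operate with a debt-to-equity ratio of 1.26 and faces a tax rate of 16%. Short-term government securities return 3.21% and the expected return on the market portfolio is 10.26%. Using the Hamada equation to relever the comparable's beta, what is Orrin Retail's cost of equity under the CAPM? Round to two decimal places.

β_L = β_U × [1 + (1 − t)(D/E)] = 0.623 × [1 + (1 − 0.16) × 1.26]
    = 0.623 × [1 + 0.84 × 1.26] = 0.623 × 2.0584 = 1.2824
MRP = 10.26% − 3.21% = 7.05%
E(R) = R_f + β_L × MRP = 3.21% + 1.2824 × 7.05% = 12.25%

12.25%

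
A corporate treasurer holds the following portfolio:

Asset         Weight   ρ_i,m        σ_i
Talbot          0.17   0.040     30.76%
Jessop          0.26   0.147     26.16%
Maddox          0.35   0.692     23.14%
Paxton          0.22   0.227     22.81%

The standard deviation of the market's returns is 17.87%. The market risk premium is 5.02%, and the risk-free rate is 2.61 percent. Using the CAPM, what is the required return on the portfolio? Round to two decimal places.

4.84%

β_Talbot = 0.040 × 30.76% / 17.87% = 0.0689
β_Jessop = 0.147 × 26.16% / 17.87% = 0.2152
β_Maddox = 0.692 × 23.14% / 17.87% = 0.8961
β_Paxton = 0.227 × 22.81% / 17.87% = 0.2898
β_P = Σ w_i β_i = 0.17×0.0689 + 0.26×0.2152 + 0.35×0.8961 + 0.22×0.2898 = 0.4451
E(R_P) = R_f + β_P × MRP = 2.61% + 0.4451 × 5.02% = 4.84%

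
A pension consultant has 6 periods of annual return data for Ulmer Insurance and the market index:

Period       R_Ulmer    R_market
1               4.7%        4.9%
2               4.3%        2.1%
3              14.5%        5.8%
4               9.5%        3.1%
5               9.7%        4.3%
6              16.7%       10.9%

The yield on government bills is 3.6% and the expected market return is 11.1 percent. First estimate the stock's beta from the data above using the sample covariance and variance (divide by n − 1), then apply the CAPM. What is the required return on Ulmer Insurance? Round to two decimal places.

13.25%

Mean R_i = (4.7 + 4.3 + 14.5 + 9.5 + 9.7 + 16.7) / 6 = 9.9000%
Mean R_m = (4.9 + 2.1 + 5.8 + 3.1 + 4.3 + 10.9) / 6 = 5.1833%
Σ(R_i − R̄_i)(R_m − R̄_m) = 61.4600  ⇒  Cov = 61.4600 / 5 = 12.2920
Σ(R_m − R̄_m)² = 47.7683  ⇒  Var(R_m) = 47.7683 / 5 = 9.5537
β = Cov / Var(R_m) = 12.2920 / 9.5537 = 1.2866
MRP = 11.1% − 3.6% = 7.50%
E(R) = R_f + β × MRP = 3.6% + 1.2866 × 7.5% = 13.25%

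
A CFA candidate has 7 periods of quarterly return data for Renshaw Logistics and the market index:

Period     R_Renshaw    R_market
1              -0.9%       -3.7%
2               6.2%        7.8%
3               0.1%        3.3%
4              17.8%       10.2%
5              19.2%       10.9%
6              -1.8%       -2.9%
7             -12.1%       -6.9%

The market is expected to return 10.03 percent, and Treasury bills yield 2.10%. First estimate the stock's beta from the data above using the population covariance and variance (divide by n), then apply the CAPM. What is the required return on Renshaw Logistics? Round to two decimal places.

13.59%

Mean R_i = (-0.9 + 6.2 + 0.1 + 17.8 + 19.2 − 1.8 − 12.1) / 7 = 4.0714%
Mean R_m = (-3.7 + 7.8 + 3.3 + 10.2 + 10.9 − 2.9 − 6.9) / 7 = 2.6714%
Σ(R_i − R̄_i)(R_m − R̄_m) = 455.4343  ⇒  Cov = 455.4343 / 7 = 65.0620
Σ(R_m − R̄_m)² = 314.3343  ⇒  Var(R_m) = 314.3343 / 7 = 44.9049
β = Cov / Var(R_m) = 65.0620 / 44.9049 = 1.4489
MRP = 10.03% − 2.10% = 7.93%
E(R) = R_f + β × MRP = 2.10% + 1.4489 × 7.93% = 13.59%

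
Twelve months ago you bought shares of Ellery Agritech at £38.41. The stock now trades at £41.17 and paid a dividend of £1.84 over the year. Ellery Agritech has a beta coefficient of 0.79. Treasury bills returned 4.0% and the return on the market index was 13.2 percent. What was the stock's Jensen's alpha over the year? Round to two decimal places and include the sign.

+0.71%

Realised HPR = (P1 + D1 − P0) / P0 = (41.17 + 1.84 − 38.41) / 38.41 = 4.60 / 38.41 = 11.9760%
MRP = 13.2% − 4.0% = 9.20%
CAPM required = R_f + β·MRP = 4.0% + 0.79 × 9.2% = 11.2680%
α = realised − required = 11.9760% − 11.2680% = +0.71%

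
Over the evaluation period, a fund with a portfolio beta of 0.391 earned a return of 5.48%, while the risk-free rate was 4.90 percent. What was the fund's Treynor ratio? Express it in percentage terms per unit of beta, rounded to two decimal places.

1.48%

Treynor = (R_P − R_f) / β_P = (5.48% − 4.90%) / 0.3910 = 0.58% / 0.3910 = 1.48%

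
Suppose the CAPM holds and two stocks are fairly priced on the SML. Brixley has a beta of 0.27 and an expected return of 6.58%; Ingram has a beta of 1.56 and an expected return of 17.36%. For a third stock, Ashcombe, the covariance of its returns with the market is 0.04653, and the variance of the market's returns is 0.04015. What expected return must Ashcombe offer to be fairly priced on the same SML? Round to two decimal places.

MRP = (17.36% − 6.58%) / (1.56 − 0.27) = 8.3566%
R_f = 6.58% − 0.27 × 8.3566% = 4.3237%
β_Ashcombe = Cov / Var(R_m) = 0.04653 / 0.04015 = 1.1589
E(R_Ashcombe) = R_f + β × MRP = 4.3237% + 1.1589 × 8.3566% = 14.01%

14.01%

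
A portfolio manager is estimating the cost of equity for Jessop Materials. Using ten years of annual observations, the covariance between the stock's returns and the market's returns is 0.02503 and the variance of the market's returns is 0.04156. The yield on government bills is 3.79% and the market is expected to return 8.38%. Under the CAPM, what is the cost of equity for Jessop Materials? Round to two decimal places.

6.55%

β = Cov(R_i, R_m) / Var(R_m) = 0.02503 / 0.04156 = 0.6023
MRP = 8.38% − 3.79% = 4.59%
E(R) = R_f + β × MRP = 3.79% + 0.6023 × 4.59% = 6.55%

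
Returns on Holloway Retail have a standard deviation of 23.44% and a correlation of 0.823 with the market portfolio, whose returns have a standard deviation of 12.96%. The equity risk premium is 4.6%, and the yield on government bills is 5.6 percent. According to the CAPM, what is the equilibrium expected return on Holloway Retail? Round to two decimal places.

β = ρ × σ_i / σ_m = 0.823 × 23.44% / 12.96% = 1.4885
E(R) = 5.6% + 1.4885 × 4.6% = 12.45%

12.45%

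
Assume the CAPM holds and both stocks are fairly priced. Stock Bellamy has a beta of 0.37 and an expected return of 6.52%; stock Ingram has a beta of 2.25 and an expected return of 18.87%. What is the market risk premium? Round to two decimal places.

Both satisfy E(R) = R_f + β·MRP, so the slope of the SML is
MRP = (18.87% − 6.52%) / (2.25 − 0.37) = 12.35% / 1.88 = 6.5691%

6.57%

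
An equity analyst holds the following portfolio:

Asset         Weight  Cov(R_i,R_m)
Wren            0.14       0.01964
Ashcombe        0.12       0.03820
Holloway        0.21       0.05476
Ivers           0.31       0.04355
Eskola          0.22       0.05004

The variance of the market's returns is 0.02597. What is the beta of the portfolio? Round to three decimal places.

1.669

β_Wren = 0.01964 / 0.02597 = 0.7563
β_Ashcombe = 0.03820 / 0.02597 = 1.4709
β_Holloway = 0.05476 / 0.02597 = 2.1086
β_Ivers = 0.04355 / 0.02597 = 1.6769
β_Eskola = 0.05004 / 0.02597 = 1.9268
β_P = Σ w_i β_i = 0.14×0.7563 + 0.12×1.4709 + 0.21×2.1086 + 0.31×1.6769 + 0.22×1.9268 = 1.6689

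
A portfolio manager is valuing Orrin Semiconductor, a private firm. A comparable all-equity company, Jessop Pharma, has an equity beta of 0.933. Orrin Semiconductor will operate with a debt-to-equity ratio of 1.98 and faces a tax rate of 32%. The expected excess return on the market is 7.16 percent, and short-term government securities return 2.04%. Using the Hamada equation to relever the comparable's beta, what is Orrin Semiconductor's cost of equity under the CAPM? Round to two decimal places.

17.71%

β_L = β_U × [1 + (1 − t)(D/E)] = 0.933 × [1 + (1 − 0.32) × 1.98]
    = 0.933 × [1 + 0.68 × 1.98] = 0.933 × 2.3464 = 2.1892
E(R) = R_f + β_L × MRP = 2.04% + 2.1892 × 7.16% = 17.71%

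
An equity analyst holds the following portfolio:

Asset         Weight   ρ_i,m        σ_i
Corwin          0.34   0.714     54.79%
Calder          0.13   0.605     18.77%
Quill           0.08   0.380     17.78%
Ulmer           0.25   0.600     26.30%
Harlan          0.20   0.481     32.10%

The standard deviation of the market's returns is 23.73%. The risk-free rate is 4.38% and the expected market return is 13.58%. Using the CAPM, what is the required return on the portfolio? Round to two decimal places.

β_Corwin = 0.714 × 54.79% / 23.73% = 1.6485
β_Calder = 0.605 × 18.77% / 23.73% = 0.4785
β_Quill = 0.380 × 17.78% / 23.73% = 0.2847
β_Ulmer = 0.600 × 26.30% / 23.73% = 0.6650
β_Harlan = 0.481 × 32.10% / 23.73% = 0.6507
β_P = Σ w_i β_i = 0.34×1.6485 + 0.13×0.4785 + 0.08×0.2847 + 0.25×0.6650 + 0.20×0.6507 = 0.9419
MRP = 13.58% − 4.38% = 9.20%
E(R_P) = R_f + β_P × MRP = 4.38% + 0.9419 × 9.20% = 13.05%

13.05%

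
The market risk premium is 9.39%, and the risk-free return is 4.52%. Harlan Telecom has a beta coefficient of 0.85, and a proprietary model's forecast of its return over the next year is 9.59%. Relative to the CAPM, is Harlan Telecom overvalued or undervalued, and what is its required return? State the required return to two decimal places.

Overvalued; required return 12.50%

Required return = R_f + β·MRP = 4.52% + 0.85 × 9.39% = 12.50%
Forecast 9.59% < required 12.50% → the stock plots below the SML → overvalued.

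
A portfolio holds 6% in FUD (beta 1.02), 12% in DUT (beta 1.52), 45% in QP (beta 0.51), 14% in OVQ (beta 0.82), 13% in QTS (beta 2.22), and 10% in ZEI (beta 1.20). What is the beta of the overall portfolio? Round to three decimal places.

β_P = Σ w_i β_i = 0.06×1.02 + 0.12×1.52 + 0.45×0.51 + 0.14×0.82 + 0.13×2.22 + 0.10×1.20 = 0.9965

0.997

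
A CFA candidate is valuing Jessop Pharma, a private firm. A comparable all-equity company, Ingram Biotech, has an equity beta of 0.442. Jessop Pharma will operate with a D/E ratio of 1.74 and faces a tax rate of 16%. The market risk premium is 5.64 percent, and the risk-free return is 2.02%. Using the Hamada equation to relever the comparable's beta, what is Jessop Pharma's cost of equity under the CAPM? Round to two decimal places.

β_L = β_U × [1 + (1 − t)(D/E)] = 0.442 × [1 + (1 − 0.16) × 1.74]
    = 0.442 × [1 + 0.84 × 1.74] = 0.442 × 2.4616 = 1.0880
E(R) = R_f + β_L × MRP = 2.02% + 1.0880 × 5.64% = 8.16%

8.16%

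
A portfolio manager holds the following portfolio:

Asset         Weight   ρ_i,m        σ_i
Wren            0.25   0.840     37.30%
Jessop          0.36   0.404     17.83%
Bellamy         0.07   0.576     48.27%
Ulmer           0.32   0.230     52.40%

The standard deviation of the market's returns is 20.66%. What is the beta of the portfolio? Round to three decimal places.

0.786

β_Wren = 0.840 × 37.30% / 20.66% = 1.5166
β_Jessop = 0.404 × 17.83% / 20.66% = 0.3487
β_Bellamy = 0.576 × 48.27% / 20.66% = 1.3458
β_Ulmer = 0.230 × 52.40% / 20.66% = 0.5833
β_P = Σ w_i β_i = 0.25×1.5166 + 0.36×0.3487 + 0.07×1.3458 + 0.32×0.5833 = 0.7855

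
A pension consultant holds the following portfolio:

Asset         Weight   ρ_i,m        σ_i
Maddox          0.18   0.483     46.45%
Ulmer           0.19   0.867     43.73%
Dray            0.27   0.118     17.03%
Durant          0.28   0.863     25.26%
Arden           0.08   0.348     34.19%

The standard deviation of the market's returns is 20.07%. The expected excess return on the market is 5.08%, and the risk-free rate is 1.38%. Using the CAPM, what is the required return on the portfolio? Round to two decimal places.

β_Maddox = 0.483 × 46.45% / 20.07% = 1.1179
β_Ulmer = 0.867 × 43.73% / 20.07% = 1.8891
β_Dray = 0.118 × 17.03% / 20.07% = 0.1001
β_Durant = 0.863 × 25.26% / 20.07% = 1.0862
β_Arden = 0.348 × 34.19% / 20.07% = 0.5928
β_P = Σ w_i β_i = 0.18×1.1179 + 0.19×1.8891 + 0.27×0.1001 + 0.28×1.0862 + 0.08×0.5928 = 0.9387
E(R_P) = R_f + β_P × MRP = 1.38% + 0.9387 × 5.08% = 6.15%

6.15%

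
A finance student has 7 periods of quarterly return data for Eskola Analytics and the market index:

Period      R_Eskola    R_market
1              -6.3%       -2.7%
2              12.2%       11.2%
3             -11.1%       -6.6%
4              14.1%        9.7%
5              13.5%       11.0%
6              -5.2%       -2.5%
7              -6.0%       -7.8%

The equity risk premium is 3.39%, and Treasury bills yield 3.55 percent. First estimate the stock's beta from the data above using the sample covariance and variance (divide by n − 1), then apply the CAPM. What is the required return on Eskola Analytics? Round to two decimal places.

Mean R_i = (-6.3 + 12.2 − 11.1 + 14.1 + 13.5 − 5.2 − 6.0) / 7 = 1.6000%
Mean R_m = (-2.7 + 11.2 − 6.6 + 9.7 + 11.0 − 2.5 − 7.8) / 7 = 1.7571%
Σ(R_i − R̄_i)(R_m − R̄_m) = 552.3000  ⇒  Cov = 552.3000 / 6 = 92.0500
Σ(R_m − R̄_m)² = 436.8571  ⇒  Var(R_m) = 436.8571 / 6 = 72.8095
β = Cov / Var(R_m) = 92.0500 / 72.8095 = 1.2643
E(R) = R_f + β × MRP = 3.55% + 1.2643 × 3.39% = 7.84%

7.84%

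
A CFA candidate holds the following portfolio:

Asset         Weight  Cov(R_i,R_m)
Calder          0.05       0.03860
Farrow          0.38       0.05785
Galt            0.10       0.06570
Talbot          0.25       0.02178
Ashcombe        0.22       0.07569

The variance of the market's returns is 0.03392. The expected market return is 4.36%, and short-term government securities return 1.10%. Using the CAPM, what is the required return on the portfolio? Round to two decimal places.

β_Calder = 0.03860 / 0.03392 = 1.1380
β_Farrow = 0.05785 / 0.03392 = 1.7055
β_Galt = 0.06570 / 0.03392 = 1.9369
β_Talbot = 0.02178 / 0.03392 = 0.6421
β_Ashcombe = 0.07569 / 0.03392 = 2.2314
β_P = Σ w_i β_i = 0.05×1.1380 + 0.38×1.7055 + 0.10×1.9369 + 0.25×0.6421 + 0.22×2.2314 = 1.5501
MRP = 4.36% − 1.10% = 3.26%
E(R_P) = R_f + β_P × MRP = 1.10% + 1.5501 × 3.26% = 6.15%

6.15%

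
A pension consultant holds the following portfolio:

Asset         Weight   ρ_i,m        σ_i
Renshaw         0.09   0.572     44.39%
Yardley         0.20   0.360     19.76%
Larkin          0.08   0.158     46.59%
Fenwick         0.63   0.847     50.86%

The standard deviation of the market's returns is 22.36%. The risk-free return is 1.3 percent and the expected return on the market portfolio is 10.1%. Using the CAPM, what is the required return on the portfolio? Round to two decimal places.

13.67%

β_Renshaw = 0.572 × 44.39% / 22.36% = 1.1356
β_Yardley = 0.360 × 19.76% / 22.36% = 0.3181
β_Larkin = 0.158 × 46.59% / 22.36% = 0.3292
β_Fenwick = 0.847 × 50.86% / 22.36% = 1.9266
β_P = Σ w_i β_i = 0.09×1.1356 + 0.20×0.3181 + 0.08×0.3292 + 0.63×1.9266 = 1.4059
MRP = 10.1% − 1.3% = 8.80%
E(R_P) = R_f + β_P × MRP = 1.3% + 1.4059 × 8.8% = 13.67%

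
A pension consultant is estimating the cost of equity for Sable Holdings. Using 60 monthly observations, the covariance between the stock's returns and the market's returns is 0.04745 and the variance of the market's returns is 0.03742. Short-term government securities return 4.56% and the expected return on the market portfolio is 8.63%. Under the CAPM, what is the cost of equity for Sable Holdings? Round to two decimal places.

β = Cov(R_i, R_m) / Var(R_m) = 0.04745 / 0.03742 = 1.2680
MRP = 8.63% − 4.56% = 4.07%
E(R) = R_f + β × MRP = 4.56% + 1.2680 × 4.07% = 9.72%

9.72%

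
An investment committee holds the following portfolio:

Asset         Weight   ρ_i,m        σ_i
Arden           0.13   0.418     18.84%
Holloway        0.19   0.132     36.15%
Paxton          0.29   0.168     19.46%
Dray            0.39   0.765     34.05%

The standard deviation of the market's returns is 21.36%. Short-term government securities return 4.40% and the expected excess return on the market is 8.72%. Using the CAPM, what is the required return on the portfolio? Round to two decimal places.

β_Arden = 0.418 × 18.84% / 21.36% = 0.3687
β_Holloway = 0.132 × 36.15% / 21.36% = 0.2234
β_Paxton = 0.168 × 19.46% / 21.36% = 0.1531
β_Dray = 0.765 × 34.05% / 21.36% = 1.2195
β_P = Σ w_i β_i = 0.13×0.3687 + 0.19×0.2234 + 0.29×0.1531 + 0.39×1.2195 = 0.6104
E(R_P) = R_f + β_P × MRP = 4.40% + 0.6104 × 8.72% = 9.72%

9.72%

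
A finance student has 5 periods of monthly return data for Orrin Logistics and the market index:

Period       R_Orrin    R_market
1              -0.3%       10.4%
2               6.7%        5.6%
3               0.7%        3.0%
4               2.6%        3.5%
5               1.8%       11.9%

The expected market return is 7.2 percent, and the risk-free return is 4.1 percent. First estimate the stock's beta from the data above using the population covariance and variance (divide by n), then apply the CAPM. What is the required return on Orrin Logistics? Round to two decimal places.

3.53%

Mean R_i = (-0.3 + 6.7 + 0.7 + 2.6 + 1.8) / 5 = 2.3000%
Mean R_m = (10.4 + 5.6 + 3.0 + 3.5 + 11.9) / 5 = 6.8800%
Σ(R_i − R̄_i)(R_m − R̄_m) = -12.1000  ⇒  Cov = -12.1000 / 5 = -2.4200
Σ(R_m − R̄_m)² = 65.7080  ⇒  Var(R_m) = 65.7080 / 5 = 13.1416
β = Cov / Var(R_m) = -2.4200 / 13.1416 = -0.1841
MRP = 7.2% − 4.1% = 3.10%
E(R) = R_f + β × MRP = 4.1% + -0.1841 × 3.1% = 3.53%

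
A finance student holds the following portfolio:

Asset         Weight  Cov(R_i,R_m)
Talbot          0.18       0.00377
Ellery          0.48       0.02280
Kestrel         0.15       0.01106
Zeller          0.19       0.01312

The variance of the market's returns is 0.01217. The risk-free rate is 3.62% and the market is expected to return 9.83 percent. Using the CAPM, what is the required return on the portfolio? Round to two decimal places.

11.67%

β_Talbot = 0.00377 / 0.01217 = 0.3098
β_Ellery = 0.02280 / 0.01217 = 1.8735
β_Kestrel = 0.01106 / 0.01217 = 0.9088
β_Zeller = 0.01312 / 0.01217 = 1.0781
β_P = Σ w_i β_i = 0.18×0.3098 + 0.48×1.8735 + 0.15×0.9088 + 0.19×1.0781 = 1.2962
MRP = 9.83% − 3.62% = 6.21%
E(R_P) = R_f + β_P × MRP = 3.62% + 1.2962 × 6.21% = 11.67%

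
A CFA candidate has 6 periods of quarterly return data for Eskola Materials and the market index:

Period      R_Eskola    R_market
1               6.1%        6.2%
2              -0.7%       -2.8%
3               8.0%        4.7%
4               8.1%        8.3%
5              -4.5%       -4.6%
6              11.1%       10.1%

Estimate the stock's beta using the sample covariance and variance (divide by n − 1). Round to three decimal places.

0.969

Mean R_i = (6.1 − 0.7 + 8.0 + 8.1 − 4.5 + 11.1) / 6 = 4.6833%
Mean R_m = (6.2 − 2.8 + 4.7 + 8.3 − 4.6 + 10.1) / 6 = 3.6500%
Σ(R_i − R̄_i)(R_m − R̄_m) = 174.8550  ⇒  Cov = 174.8550 / 5 = 34.9710
Σ(R_m − R̄_m)² = 180.4950  ⇒  Var(R_m) = 180.4950 / 5 = 36.0990
β = Cov / Var(R_m) = 34.9710 / 36.0990 = 0.9688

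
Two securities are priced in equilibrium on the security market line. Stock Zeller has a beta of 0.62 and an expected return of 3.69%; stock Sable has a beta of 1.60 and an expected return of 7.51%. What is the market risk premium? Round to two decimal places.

3.90%

Both satisfy E(R) = R_f + β·MRP, so the slope of the SML is
MRP = (7.51% − 3.69%) / (1.60 − 0.62) = 3.82% / 0.98 = 3.8980%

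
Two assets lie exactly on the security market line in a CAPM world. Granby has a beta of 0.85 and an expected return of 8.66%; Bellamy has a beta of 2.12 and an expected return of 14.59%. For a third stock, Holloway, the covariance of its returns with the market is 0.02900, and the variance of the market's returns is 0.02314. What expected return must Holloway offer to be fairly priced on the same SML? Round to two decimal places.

MRP = (14.59% − 8.66%) / (2.12 − 0.85) = 4.6693%
R_f = 8.66% − 0.85 × 4.6693% = 4.6911%
β_Holloway = Cov / Var(R_m) = 0.02900 / 0.02314 = 1.2532
E(R_Holloway) = R_f + β × MRP = 4.6911% + 1.2532 × 4.6693% = 10.54%

10.54%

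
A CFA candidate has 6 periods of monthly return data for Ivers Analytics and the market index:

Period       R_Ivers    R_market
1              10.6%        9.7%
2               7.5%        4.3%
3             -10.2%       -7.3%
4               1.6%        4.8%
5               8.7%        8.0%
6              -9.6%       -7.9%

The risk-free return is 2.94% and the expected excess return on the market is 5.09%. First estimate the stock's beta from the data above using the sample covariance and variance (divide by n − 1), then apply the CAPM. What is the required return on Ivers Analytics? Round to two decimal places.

8.95%

Mean R_i = (10.6 + 7.5 − 10.2 + 1.6 + 8.7 − 9.6) / 6 = 1.4333%
Mean R_m = (9.7 + 4.3 − 7.3 + 4.8 + 8.0 − 7.9) / 6 = 1.9333%
Σ(R_i − R̄_i)(R_m − R̄_m) = 346.0233  ⇒  Cov = 346.0233 / 5 = 69.2047
Σ(R_m − R̄_m)² = 292.8933  ⇒  Var(R_m) = 292.8933 / 5 = 58.5787
β = Cov / Var(R_m) = 69.2047 / 58.5787 = 1.1814
E(R) = R_f + β × MRP = 2.94% + 1.1814 × 5.09% = 8.95%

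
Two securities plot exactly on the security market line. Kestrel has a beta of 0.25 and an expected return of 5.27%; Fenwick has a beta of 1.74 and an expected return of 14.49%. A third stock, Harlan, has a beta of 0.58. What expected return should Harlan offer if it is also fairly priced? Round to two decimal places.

7.31%

MRP (SML slope) = (14.49% − 5.27%) / (1.74 − 0.25) = 9.22% / 1.49 = 6.1879%
R_f (intercept) = 5.27% − 0.25 × 6.1879% = 3.7230%
E(R_Harlan) = R_f + β × MRP = 3.7230% + 0.58 × 6.1879% = 7.31%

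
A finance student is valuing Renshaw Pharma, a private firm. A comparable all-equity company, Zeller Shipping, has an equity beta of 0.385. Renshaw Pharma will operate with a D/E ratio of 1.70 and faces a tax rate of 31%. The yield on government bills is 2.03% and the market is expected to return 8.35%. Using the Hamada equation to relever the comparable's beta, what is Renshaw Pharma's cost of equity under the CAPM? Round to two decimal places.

β_L = β_U × [1 + (1 − t)(D/E)] = 0.385 × [1 + (1 − 0.31) × 1.70]
    = 0.385 × [1 + 0.69 × 1.70] = 0.385 × 2.1730 = 0.8366
MRP = 8.35% − 2.03% = 6.32%
E(R) = R_f + β_L × MRP = 2.03% + 0.8366 × 6.32% = 7.32%

7.32%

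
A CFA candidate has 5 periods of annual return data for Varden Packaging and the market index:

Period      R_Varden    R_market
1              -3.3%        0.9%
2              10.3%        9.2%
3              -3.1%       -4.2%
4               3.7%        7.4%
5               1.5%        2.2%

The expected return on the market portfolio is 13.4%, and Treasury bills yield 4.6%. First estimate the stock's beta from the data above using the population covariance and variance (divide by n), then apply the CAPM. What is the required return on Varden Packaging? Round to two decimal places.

Mean R_i = (-3.3 + 10.3 − 3.1 + 3.7 + 1.5) / 5 = 1.8200%
Mean R_m = (0.9 + 9.2 − 4.2 + 7.4 + 2.2) / 5 = 3.1000%
Σ(R_i − R̄_i)(R_m − R̄_m) = 107.2800  ⇒  Cov = 107.2800 / 5 = 21.4560
Σ(R_m − R̄_m)² = 114.6400  ⇒  Var(R_m) = 114.6400 / 5 = 22.9280
β = Cov / Var(R_m) = 21.4560 / 22.9280 = 0.9358
MRP = 13.4% − 4.6% = 8.80%
E(R) = R_f + β × MRP = 4.6% + 0.9358 × 8.8% = 12.84%

12.84%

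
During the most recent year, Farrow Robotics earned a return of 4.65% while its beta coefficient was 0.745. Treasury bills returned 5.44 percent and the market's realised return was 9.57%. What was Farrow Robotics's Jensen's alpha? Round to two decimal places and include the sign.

-3.87%

Market excess return = 9.57% − 5.44% = 4.13%
CAPM benchmark = R_f + β(R_m − R_f) = 5.44% + 0.745 × 4.13% = 8.51685%
α = actual − benchmark = 4.65% − 8.51685% = -3.87%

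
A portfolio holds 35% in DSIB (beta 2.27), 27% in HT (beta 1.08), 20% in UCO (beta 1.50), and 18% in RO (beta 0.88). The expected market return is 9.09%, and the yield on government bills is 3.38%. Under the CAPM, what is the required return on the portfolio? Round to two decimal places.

12.20%

β_P = Σ w_i β_i = 0.35×2.27 + 0.27×1.08 + 0.20×1.50 + 0.18×0.88 = 1.5445
MRP = 9.09% − 3.38% = 5.71%
E(R_P) = R_f + β_P × MRP = 3.38% + 1.5445 × 5.71% = 12.20%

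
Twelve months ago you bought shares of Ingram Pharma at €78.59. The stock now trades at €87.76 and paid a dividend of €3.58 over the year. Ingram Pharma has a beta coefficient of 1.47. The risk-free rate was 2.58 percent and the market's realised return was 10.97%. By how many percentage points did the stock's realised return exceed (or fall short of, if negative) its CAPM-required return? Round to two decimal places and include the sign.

Realised HPR = (P1 + D1 − P0) / P0 = (87.76 + 3.58 − 78.59) / 78.59 = 12.75 / 78.59 = 16.2234%
MRP = 10.97% − 2.58% = 8.39%
CAPM required = R_f + β·MRP = 2.58% + 1.47 × 8.39% = 14.9133%
α = realised − required = 16.2234% − 14.9133% = +1.31%

+1.31%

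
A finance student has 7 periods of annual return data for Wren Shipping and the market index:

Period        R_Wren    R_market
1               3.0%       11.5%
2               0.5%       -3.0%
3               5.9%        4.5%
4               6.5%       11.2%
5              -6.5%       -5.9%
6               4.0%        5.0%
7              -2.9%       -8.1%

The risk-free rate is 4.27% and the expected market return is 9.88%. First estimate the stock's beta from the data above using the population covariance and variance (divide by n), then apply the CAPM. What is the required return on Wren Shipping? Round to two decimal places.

7.10%

Mean R_i = (3.0 + 0.5 + 5.9 + 6.5 − 6.5 + 4.0 − 2.9) / 7 = 1.5000%
Mean R_m = (11.5 − 3.0 + 4.5 + 11.2 − 5.9 + 5.0 − 8.1) / 7 = 2.1714%
Σ(R_i − R̄_i)(R_m − R̄_m) = 191.3900  ⇒  Cov = 191.3900 / 7 = 27.3414
Σ(R_m − R̄_m)² = 379.3543  ⇒  Var(R_m) = 379.3543 / 7 = 54.1935
β = Cov / Var(R_m) = 27.3414 / 54.1935 = 0.5045
MRP = 9.88% − 4.27% = 5.61%
E(R) = R_f + β × MRP = 4.27% + 0.5045 × 5.61% = 7.10%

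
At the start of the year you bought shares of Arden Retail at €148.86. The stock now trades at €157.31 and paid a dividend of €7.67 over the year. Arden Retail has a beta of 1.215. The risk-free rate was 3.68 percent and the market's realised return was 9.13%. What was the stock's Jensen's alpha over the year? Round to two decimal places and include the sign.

Realised HPR = (P1 + D1 − P0) / P0 = (157.31 + 7.67 − 148.86) / 148.86 = 16.12 / 148.86 = 10.8290%
MRP = 9.13% − 3.68% = 5.45%
CAPM required = R_f + β·MRP = 3.68% + 1.215 × 5.45% = 10.30175%
α = realised − required = 10.8290% − 10.30175% = +0.53%

+0.53%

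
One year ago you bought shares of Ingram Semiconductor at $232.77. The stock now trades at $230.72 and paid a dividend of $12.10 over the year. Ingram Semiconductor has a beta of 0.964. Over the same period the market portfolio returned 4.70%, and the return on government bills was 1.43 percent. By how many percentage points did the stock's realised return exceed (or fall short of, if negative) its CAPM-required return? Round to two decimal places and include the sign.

-0.26%

Realised HPR = (P1 + D1 − P0) / P0 = (230.72 + 12.10 − 232.77) / 232.77 = 10.05 / 232.77 = 4.3176%
MRP = 4.70% − 1.43% = 3.27%
CAPM required = R_f + β·MRP = 1.43% + 0.964 × 3.27% = 4.58228%
α = realised − required = 4.3176% − 4.58228% = -0.26%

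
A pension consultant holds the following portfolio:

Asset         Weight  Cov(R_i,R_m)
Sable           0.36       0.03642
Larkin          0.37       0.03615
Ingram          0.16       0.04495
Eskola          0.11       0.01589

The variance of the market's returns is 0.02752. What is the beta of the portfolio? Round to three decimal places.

β_Sable = 0.03642 / 0.02752 = 1.3234
β_Larkin = 0.03615 / 0.02752 = 1.3136
β_Ingram = 0.04495 / 0.02752 = 1.6334
β_Eskola = 0.01589 / 0.02752 = 0.5774
β_P = Σ w_i β_i = 0.36×1.3234 + 0.37×1.3136 + 0.16×1.6334 + 0.11×0.5774 = 1.2873

1.287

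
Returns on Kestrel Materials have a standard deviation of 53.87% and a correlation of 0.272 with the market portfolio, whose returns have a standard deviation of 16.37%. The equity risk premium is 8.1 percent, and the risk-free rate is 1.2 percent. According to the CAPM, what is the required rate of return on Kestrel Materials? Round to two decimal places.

8.45%

β = ρ × σ_i / σ_m = 0.272 × 53.87% / 16.37% = 0.8951
E(R) = 1.2% + 0.8951 × 8.1% = 8.45%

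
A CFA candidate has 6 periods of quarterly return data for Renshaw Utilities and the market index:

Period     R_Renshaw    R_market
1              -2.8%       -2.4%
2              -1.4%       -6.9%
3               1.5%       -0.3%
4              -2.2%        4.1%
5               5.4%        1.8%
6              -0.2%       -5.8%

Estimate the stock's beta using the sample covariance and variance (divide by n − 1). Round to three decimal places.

Mean R_i = (-2.8 − 1.4 + 1.5 − 2.2 + 5.4 − 0.2) / 6 = 0.0500%
Mean R_m = (-2.4 − 6.9 − 0.3 + 4.1 + 1.8 − 5.8) / 6 = -1.5833%
Σ(R_i − R̄_i)(R_m − R̄_m) = 18.2650  ⇒  Cov = 18.2650 / 5 = 3.6530
Σ(R_m − R̄_m)² = 92.1083  ⇒  Var(R_m) = 92.1083 / 5 = 18.4217
β = Cov / Var(R_m) = 3.6530 / 18.4217 = 0.1983

0.198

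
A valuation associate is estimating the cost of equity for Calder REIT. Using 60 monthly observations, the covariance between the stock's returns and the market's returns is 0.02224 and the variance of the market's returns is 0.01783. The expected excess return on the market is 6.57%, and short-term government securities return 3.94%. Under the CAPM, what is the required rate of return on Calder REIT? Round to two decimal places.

12.13%

β = Cov(R_i, R_m) / Var(R_m) = 0.02224 / 0.01783 = 1.2473
E(R) = R_f + β × MRP = 3.94% + 1.2473 × 6.57% = 12.13%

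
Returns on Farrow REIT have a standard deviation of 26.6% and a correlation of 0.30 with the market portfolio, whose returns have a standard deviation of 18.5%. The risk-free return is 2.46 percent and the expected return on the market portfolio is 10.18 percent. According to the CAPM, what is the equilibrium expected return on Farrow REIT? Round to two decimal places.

β = ρ × σ_i / σ_m = 0.30 × 26.6% / 18.5% = 0.4314
MRP = 10.18% − 2.46% = 7.72%
E(R) = 2.46% + 0.4314 × 7.72% = 5.79%

5.79%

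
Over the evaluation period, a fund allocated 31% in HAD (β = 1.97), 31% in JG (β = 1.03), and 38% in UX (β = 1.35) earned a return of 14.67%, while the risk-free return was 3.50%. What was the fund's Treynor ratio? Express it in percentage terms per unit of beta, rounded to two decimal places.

β_P = 0.31×1.97 + 0.31×1.03 + 0.38×1.35 = 1.4430
Treynor = (R_P − R_f) / β_P = (14.67% − 3.50%) / 1.4430 = 11.17% / 1.4430 = 7.74%

7.74%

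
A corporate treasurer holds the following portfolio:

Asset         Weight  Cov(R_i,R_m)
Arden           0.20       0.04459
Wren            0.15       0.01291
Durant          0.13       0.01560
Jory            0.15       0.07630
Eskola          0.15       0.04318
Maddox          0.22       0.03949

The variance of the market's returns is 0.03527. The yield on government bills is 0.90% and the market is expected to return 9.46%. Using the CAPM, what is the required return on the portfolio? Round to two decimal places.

β_Arden = 0.04459 / 0.03527 = 1.2642
β_Wren = 0.01291 / 0.03527 = 0.3660
β_Durant = 0.01560 / 0.03527 = 0.4423
β_Jory = 0.07630 / 0.03527 = 2.1633
β_Eskola = 0.04318 / 0.03527 = 1.2243
β_Maddox = 0.03949 / 0.03527 = 1.1196
β_P = Σ w_i β_i = 0.20×1.2642 + 0.15×0.3660 + 0.13×0.4423 + 0.15×2.1633 + 0.15×1.2243 + 0.22×1.1196 = 1.1197
MRP = 9.46% − 0.90% = 8.56%
E(R_P) = R_f + β_P × MRP = 0.90% + 1.1197 × 8.56% = 10.48%

10.48%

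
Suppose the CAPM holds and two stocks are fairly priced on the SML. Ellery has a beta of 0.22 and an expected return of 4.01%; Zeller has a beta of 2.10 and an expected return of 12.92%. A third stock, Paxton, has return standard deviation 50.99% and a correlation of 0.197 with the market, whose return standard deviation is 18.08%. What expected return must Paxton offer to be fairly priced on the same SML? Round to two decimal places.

MRP = (12.92% − 4.01%) / (2.10 − 0.22) = 4.7394%
R_f = 4.01% − 0.22 × 4.7394% = 2.9673%
β_Paxton = ρ·σ_i/σ_m = 0.197 × 50.99 / 18.08 = 0.5556
E(R_Paxton) = R_f + β × MRP = 2.9673% + 0.5556 × 4.7394% = 5.60%

5.60%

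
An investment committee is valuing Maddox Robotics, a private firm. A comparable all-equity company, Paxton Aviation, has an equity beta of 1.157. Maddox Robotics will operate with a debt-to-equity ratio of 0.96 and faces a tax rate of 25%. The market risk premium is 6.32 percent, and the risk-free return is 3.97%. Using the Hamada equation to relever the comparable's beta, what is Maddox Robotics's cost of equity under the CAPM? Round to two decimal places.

16.55%

β_L = β_U × [1 + (1 − t)(D/E)] = 1.157 × [1 + (1 − 0.25) × 0.96]
    = 1.157 × [1 + 0.75 × 0.96] = 1.157 × 1.7200 = 1.9900
E(R) = R_f + β_L × MRP = 3.97% + 1.9900 × 6.32% = 16.55%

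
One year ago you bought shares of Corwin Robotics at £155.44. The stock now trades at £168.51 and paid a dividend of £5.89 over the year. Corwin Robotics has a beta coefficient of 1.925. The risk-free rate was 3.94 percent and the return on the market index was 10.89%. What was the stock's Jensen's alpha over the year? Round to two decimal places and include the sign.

Realised HPR = (P1 + D1 − P0) / P0 = (168.51 + 5.89 − 155.44) / 155.44 = 18.96 / 155.44 = 12.1976%
MRP = 10.89% − 3.94% = 6.95%
CAPM required = R_f + β·MRP = 3.94% + 1.925 × 6.95% = 17.31875%
α = realised − required = 12.1976% − 17.31875% = -5.12%

-5.12%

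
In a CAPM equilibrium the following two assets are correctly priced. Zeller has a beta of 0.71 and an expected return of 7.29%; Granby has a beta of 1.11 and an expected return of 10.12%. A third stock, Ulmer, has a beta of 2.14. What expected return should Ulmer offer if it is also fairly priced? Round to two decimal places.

MRP (SML slope) = (10.12% − 7.29%) / (1.11 − 0.71) = 2.83% / 0.40 = 7.0750%
R_f (intercept) = 7.29% − 0.71 × 7.0750% = 2.2668%
E(R_Ulmer) = R_f + β × MRP = 2.2668% + 2.14 × 7.0750% = 17.41%

17.41%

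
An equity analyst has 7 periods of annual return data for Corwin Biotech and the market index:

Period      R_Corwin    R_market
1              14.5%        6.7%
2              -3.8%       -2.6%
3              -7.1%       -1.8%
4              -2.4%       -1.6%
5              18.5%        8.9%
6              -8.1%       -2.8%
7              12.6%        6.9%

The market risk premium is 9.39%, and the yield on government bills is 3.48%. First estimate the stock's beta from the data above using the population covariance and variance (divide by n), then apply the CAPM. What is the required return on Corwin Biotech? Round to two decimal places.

23.39%

Mean R_i = (14.5 − 3.8 − 7.1 − 2.4 + 18.5 − 8.1 + 12.6) / 7 = 3.4571%
Mean R_m = (6.7 − 2.6 − 1.8 − 1.6 + 8.9 − 2.8 + 6.9) / 7 = 1.9571%
Σ(R_i − R̄_i)(R_m − R̄_m) = 350.5571  ⇒  Cov = 350.5571 / 7 = 50.0796
Σ(R_m − R̄_m)² = 165.2971  ⇒  Var(R_m) = 165.2971 / 7 = 23.6139
β = Cov / Var(R_m) = 50.0796 / 23.6139 = 2.1208
E(R) = R_f + β × MRP = 3.48% + 2.1208 × 9.39% = 23.39%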